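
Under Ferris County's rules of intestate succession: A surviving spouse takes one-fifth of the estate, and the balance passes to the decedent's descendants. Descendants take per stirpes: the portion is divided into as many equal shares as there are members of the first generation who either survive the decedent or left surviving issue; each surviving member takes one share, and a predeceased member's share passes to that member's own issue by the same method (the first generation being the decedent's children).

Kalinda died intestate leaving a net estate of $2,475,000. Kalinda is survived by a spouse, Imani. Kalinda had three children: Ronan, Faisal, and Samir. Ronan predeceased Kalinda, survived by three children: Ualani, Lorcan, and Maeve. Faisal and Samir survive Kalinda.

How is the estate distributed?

Imani: $495,000; Ualani: $220,000; Lorcan: $220,000; Maeve: $220,000; Faisal: $660,000; Samir: $660,000

Imani takes one-fifth of $2,475,000 = $495,000. The remaining $1,980,000 passes to the descendants.
The descendants' portion ($1,980,000) is divided into 3 shares of $660,000: Faisal and Samir each take $660,000; Ronan's $660,000 share passes to Ronan's issue.
Ronan's share ($660,000) is divided into 3 shares of $220,000: Ualani, Lorcan, and Maeve each take $220,000.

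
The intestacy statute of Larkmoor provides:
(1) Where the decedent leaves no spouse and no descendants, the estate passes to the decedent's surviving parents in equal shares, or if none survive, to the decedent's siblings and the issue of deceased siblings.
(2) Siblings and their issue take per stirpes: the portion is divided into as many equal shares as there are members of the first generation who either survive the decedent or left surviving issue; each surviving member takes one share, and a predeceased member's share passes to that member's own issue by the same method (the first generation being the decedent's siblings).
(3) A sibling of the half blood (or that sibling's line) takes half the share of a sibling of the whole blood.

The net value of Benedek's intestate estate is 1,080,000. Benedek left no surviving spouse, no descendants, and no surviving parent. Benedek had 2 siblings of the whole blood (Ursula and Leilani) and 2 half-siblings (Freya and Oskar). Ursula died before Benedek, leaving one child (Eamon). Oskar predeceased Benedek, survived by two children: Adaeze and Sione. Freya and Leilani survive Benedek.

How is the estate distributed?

Eamon: 360,000; Freya: 180,000; Leilani: 360,000; Adaeze: 90,000; Sione: 90,000

The entire 1,080,000 passes to the siblings and their issue.
Counting each half-blood sibling's line as half a unit, there are 3 units in 1,080,000, so one unit is 360,000. Whole-blood lines (Ursula and Leilani) take 360,000 each; half-blood lines (Freya and Oskar) take 180,000 each.
Ursula's share (360,000) passes entirely to Eamon.
Oskar's share (180,000) is divided into 2 shares of 90,000: Adaeze and Sione each take 90,000.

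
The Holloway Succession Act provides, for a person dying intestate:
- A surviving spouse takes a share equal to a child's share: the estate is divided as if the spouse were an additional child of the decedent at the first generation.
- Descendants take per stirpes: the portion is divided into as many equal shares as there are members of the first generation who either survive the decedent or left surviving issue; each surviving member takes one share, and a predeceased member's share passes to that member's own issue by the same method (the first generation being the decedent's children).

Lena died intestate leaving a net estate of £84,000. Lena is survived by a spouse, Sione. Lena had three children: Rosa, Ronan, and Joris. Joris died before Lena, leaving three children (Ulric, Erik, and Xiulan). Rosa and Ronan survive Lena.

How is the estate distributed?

Sione: £21,000; Rosa: £21,000; Ronan: £21,000; Ulric: £7,000; Erik: £7,000; Xiulan: £7,000

The spouse counts as an additional share at the children's level, so there are 4 primary shares of £21,000. Sione takes one such share (£21,000).
The children's combined portion (£63,000) is divided into 3 shares of £21,000: Rosa and Ronan each take £21,000; Joris's £21,000 share passes to Joris's issue.
Joris's share (£21,000) is divided into 3 shares of £7,000: Ulric, Erik, and Xiulan each take £7,000.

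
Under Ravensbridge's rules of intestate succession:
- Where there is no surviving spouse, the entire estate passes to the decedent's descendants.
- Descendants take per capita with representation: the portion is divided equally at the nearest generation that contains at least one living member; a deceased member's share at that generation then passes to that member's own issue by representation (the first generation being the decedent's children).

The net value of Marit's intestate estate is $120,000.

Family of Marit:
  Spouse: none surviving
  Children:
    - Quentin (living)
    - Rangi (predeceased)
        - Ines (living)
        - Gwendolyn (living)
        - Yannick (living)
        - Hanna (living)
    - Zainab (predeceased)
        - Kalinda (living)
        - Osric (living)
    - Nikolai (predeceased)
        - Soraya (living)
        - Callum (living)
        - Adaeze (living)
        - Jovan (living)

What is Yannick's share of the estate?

The entire $120,000 passes to the descendants.
That amount ($120,000) is divided into 4 shares of $30,000: Quentin takes $30,000; Rangi's $30,000 share passes to Rangi's issue; Zainab's $30,000 share passes to Zainab's issue; Nikolai's $30,000 share passes to Nikolai's issue.
Rangi's share ($30,000) is divided into 4 shares of $7,500: Ines, Gwendolyn, Yannick, and Hanna each take $7,500.
Zainab's share ($30,000) is divided into 2 shares of $15,000: Kalinda and Osric each take $15,000.
Nikolai's share ($30,000) is divided into 4 shares of $7,500: Soraya, Callum, Adaeze, and Jovan each take $7,500.

Yannick receives $7,500.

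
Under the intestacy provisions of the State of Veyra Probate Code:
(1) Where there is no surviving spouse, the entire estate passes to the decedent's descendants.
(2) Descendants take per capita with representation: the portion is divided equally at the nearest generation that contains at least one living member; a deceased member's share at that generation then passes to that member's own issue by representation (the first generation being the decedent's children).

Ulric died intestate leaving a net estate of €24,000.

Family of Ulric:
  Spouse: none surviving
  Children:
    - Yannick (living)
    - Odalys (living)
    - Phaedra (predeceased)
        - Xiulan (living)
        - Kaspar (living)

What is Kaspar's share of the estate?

The entire €24,000 passes to the descendants.
That amount (€24,000) is divided into 3 shares of €8,000: Yannick and Odalys each take €8,000; Phaedra's €8,000 share passes to Phaedra's issue.
Phaedra's share (€8,000) is divided into 2 shares of €4,000: Xiulan and Kaspar each take €4,000.

Kaspar receives €4,000.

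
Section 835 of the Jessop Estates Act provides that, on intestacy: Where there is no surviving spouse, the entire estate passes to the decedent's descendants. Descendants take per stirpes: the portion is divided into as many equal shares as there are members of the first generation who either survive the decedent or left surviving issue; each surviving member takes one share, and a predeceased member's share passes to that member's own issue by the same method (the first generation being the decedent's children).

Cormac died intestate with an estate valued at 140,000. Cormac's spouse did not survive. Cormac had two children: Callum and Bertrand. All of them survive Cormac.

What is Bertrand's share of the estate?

The entire 140,000 passes to the descendants.
That amount (140,000) is divided into 2 shares of 70,000: Callum and Bertrand each take 70,000.

Bertrand receives 70,000.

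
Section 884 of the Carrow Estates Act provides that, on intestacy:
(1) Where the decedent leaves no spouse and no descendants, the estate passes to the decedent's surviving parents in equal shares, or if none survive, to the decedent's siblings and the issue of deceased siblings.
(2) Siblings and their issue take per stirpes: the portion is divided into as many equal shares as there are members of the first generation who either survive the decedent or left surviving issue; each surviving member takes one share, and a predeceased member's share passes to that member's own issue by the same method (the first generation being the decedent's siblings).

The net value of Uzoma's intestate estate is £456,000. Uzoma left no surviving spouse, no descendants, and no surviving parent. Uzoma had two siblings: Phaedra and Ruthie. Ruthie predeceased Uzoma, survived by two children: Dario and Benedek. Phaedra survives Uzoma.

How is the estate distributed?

The entire £456,000 passes to the siblings and their issue.
That amount (£456,000) is divided into 2 shares of £228,000: Phaedra takes £228,000; Ruthie's £228,000 share passes to Ruthie's issue.
Ruthie's share (£228,000) is divided into 2 shares of £114,000: Dario and Benedek each take £114,000.

Phaedra: £228,000; Dario: £114,000; Benedek: £114,000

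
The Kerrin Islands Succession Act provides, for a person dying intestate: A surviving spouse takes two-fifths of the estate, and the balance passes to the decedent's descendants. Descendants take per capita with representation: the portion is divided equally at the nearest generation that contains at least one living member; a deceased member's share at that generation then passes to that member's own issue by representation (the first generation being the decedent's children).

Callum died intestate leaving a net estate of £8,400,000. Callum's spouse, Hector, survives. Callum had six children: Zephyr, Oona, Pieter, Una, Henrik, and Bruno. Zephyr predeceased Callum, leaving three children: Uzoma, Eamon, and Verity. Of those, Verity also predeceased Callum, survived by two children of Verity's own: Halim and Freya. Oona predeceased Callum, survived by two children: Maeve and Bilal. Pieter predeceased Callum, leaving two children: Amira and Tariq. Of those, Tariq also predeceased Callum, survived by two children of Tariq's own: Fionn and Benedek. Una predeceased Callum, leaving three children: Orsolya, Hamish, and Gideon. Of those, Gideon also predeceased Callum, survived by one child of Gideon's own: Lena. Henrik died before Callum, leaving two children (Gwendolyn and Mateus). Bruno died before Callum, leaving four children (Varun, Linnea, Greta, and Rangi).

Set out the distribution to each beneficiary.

Hector takes two-fifths of £8,400,000 = £3,360,000. The remaining £5,040,000 passes to the descendants.
No child survives, so the initial division is made at the grandchildren's generation.
The descendants' portion (£5,040,000) is divided into 16 shares of £315,000: Uzoma, Eamon, Maeve, Bilal, Amira, Orsolya, Hamish, Gwendolyn, Mateus, Varun, Linnea, Greta, and Rangi each take £315,000; Verity's £315,000 share passes to Verity's issue; Tariq's £315,000 share passes to Tariq's issue; Gideon's £315,000 share passes to Gideon's issue.
Verity's share (£315,000) is divided into 2 shares of £157,500: Halim and Freya each take £157,500.
Tariq's share (£315,000) is divided into 2 shares of £157,500: Fionn and Benedek each take £157,500.
Gideon's share (£315,000) passes entirely to Lena.

Hector: £3,360,000; Uzoma: £315,000; Eamon: £315,000; Halim: £157,500; Freya: £157,500; Maeve: £315,000; Bilal: £315,000; Amira: £315,000; Fionn: £157,500; Benedek: £157,500; Orsolya: £315,000; Hamish: £315,000; Lena: £315,000; Gwendolyn: £315,000; Mateus: £315,000; Varun: £315,000; Linnea: £315,000; Greta: £315,000; Rangi: £315,000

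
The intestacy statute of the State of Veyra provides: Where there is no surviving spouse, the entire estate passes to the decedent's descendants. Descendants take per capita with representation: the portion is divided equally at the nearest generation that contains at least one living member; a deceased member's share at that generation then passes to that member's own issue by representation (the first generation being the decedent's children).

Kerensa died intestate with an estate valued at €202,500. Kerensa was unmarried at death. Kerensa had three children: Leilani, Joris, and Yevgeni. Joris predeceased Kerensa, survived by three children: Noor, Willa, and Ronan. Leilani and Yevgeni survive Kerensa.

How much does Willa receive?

Willa receives €22,500.

The entire €202,500 passes to the descendants.
That amount (€202,500) is divided into 3 shares of €67,500: Leilani and Yevgeni each take €67,500; Joris's €67,500 share passes to Joris's issue.
Joris's share (€67,500) is divided into 3 shares of €22,500: Noor, Willa, and Ronan each take €22,500.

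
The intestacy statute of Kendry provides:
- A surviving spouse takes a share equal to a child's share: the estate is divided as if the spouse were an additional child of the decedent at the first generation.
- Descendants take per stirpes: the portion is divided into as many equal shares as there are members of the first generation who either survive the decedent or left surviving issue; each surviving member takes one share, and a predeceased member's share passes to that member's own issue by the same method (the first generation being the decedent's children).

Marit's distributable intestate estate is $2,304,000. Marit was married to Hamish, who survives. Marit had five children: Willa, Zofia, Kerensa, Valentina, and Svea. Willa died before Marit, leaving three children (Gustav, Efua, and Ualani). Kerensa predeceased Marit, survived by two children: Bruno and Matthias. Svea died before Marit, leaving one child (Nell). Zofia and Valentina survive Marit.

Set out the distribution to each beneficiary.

The spouse counts as an additional share at the children's level, so there are 6 primary shares of $384,000. Hamish takes one such share ($384,000).
The children's combined portion ($1,920,000) is divided into 5 shares of $384,000: Zofia and Valentina each take $384,000; Willa's $384,000 share passes to Willa's issue; Kerensa's $384,000 share passes to Kerensa's issue; Svea's $384,000 share passes to Svea's issue.
Willa's share ($384,000) is divided into 3 shares of $128,000: Gustav, Efua, and Ualani each take $128,000.
Kerensa's share ($384,000) is divided into 2 shares of $192,000: Bruno and Matthias each take $192,000.
Svea's share ($384,000) passes entirely to Nell.

Hamish: $384,000; Gustav: $128,000; Efua: $128,000; Ualani: $128,000; Zofia: $384,000; Bruno: $192,000; Matthias: $192,000; Valentina: $384,000; Nell: $384,000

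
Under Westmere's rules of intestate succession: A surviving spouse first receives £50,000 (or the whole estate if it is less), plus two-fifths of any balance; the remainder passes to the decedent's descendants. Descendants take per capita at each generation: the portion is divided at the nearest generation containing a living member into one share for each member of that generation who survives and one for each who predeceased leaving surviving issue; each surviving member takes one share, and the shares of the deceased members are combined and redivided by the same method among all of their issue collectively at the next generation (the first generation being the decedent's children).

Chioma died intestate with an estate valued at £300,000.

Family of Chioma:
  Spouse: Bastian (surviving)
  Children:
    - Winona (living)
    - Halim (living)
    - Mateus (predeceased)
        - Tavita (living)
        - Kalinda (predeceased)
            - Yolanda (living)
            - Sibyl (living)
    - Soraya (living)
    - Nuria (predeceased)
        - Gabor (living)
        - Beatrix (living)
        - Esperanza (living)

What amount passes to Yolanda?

Yolanda receives £6,000.

Bastian first takes £50,000, leaving a balance of £250,000. Bastian then takes two-fifths of the balance (£100,000), for a total of £150,000. The remaining £150,000 passes to the descendants.
The descendants' portion (£150,000) is divided at the children's generation into 5 shares of £30,000. Winona, Halim, and Soraya each take £30,000. The 2 shares of the deceased (Mateus and Nuria) are combined into a pool of £60,000.
That pool (£60,000) is divided at the grandchildren's generation into 5 shares of £12,000. Tavita, Gabor, Beatrix, and Esperanza each take £12,000. The remaining share for the deceased Kalinda (£12,000) is carried to the next generation.
That pool (£12,000) is divided at the great-grandchildren's generation equally among Yolanda and Sibyl: £6,000 each.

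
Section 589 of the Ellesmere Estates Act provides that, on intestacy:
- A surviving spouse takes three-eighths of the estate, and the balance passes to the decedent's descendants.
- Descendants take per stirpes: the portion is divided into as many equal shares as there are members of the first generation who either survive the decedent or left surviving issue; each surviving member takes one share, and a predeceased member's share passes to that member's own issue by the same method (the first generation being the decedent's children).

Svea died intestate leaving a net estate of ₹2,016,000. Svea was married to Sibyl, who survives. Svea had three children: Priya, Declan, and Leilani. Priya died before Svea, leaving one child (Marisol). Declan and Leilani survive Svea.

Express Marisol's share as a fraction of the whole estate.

Marisol receives 5/24 of the estate.

Sibyl takes three-eighths of ₹2,016,000 = ₹756,000. The remaining ₹1,260,000 passes to the descendants.
The descendants' portion (₹1,260,000) is divided into 3 shares of ₹420,000: Declan and Leilani each take ₹420,000; Priya's ₹420,000 share passes to Priya's issue.
Priya's share (₹420,000) passes entirely to Marisol.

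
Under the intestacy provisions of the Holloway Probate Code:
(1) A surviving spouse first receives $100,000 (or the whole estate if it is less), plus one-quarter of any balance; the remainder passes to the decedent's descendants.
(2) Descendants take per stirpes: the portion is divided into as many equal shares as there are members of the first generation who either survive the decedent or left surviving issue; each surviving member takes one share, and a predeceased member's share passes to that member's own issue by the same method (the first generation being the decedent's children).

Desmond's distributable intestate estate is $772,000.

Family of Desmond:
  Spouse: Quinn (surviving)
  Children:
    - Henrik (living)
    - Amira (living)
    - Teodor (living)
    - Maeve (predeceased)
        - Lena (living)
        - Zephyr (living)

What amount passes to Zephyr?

Zephyr receives $63,000.

Quinn first takes $100,000, leaving a balance of $672,000. Quinn then takes one-quarter of the balance ($168,000), for a total of $268,000. The remaining $504,000 passes to the descendants.
The descendants' portion ($504,000) is divided into 4 shares of $126,000: Henrik, Amira, and Teodor each take $126,000; Maeve's $126,000 share passes to Maeve's issue.
Maeve's share ($126,000) is divided into 2 shares of $63,000: Lena and Zephyr each take $63,000.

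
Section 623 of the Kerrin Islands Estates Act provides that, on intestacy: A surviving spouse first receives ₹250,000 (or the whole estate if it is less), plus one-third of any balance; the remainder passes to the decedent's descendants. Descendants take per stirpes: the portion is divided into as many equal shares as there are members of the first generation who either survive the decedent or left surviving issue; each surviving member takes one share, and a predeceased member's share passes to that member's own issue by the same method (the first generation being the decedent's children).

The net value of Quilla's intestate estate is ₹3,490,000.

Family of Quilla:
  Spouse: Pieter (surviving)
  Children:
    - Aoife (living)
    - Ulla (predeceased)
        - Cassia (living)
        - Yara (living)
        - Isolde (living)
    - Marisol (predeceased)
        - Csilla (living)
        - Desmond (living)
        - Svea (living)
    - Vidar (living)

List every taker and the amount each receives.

Pieter first takes ₹250,000, leaving a balance of ₹3,240,000. Pieter then takes one-third of the balance (₹1,080,000), for a total of ₹1,330,000. The remaining ₹2,160,000 passes to the descendants.
The descendants' portion (₹2,160,000) is divided into 4 shares of ₹540,000: Aoife and Vidar each take ₹540,000; Ulla's ₹540,000 share passes to Ulla's issue; Marisol's ₹540,000 share passes to Marisol's issue.
Ulla's share (₹540,000) is divided into 3 shares of ₹180,000: Cassia, Yara, and Isolde each take ₹180,000.
Marisol's share (₹540,000) is divided into 3 shares of ₹180,000: Csilla, Desmond, and Svea each take ₹180,000.

Pieter: ₹1,330,000; Aoife: ₹540,000; Cassia: ₹180,000; Yara: ₹180,000; Isolde: ₹180,000; Csilla: ₹180,000; Desmond: ₹180,000; Svea: ₹180,000; Vidar: ₹540,000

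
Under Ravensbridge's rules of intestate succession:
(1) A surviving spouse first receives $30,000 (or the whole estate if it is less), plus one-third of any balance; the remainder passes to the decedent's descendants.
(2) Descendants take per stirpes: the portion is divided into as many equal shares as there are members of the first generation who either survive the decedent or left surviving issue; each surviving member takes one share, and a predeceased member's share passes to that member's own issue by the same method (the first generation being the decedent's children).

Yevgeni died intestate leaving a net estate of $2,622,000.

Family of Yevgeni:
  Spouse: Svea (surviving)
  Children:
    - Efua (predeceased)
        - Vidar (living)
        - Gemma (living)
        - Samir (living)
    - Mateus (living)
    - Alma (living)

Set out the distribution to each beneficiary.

Svea: $894,000; Vidar: $192,000; Gemma: $192,000; Samir: $192,000; Mateus: $576,000; Alma: $576,000

Svea first takes $30,000, leaving a balance of $2,592,000. Svea then takes one-third of the balance ($864,000), for a total of $894,000. The remaining $1,728,000 passes to the descendants.
The descendants' portion ($1,728,000) is divided into 3 shares of $576,000: Mateus and Alma each take $576,000; Efua's $576,000 share passes to Efua's issue.
Efua's share ($576,000) is divided into 3 shares of $192,000: Vidar, Gemma, and Samir each take $192,000.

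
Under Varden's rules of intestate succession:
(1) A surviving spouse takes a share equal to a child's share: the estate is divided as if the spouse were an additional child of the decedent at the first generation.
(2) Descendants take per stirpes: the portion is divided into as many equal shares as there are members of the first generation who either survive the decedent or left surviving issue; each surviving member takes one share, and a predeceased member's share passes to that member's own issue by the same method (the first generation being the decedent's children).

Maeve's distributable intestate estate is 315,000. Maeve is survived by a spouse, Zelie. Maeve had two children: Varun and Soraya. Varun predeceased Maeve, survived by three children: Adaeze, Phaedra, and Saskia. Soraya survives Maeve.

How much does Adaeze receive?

Adaeze receives 35,000.

The spouse counts as an additional share at the children's level, so there are 3 primary shares of 105,000. Zelie takes one such share (105,000).
The children's combined portion (210,000) is divided into 2 shares of 105,000: Soraya takes 105,000; Varun's 105,000 share passes to Varun's issue.
Varun's share (105,000) is divided into 3 shares of 35,000: Adaeze, Phaedra, and Saskia each take 35,000.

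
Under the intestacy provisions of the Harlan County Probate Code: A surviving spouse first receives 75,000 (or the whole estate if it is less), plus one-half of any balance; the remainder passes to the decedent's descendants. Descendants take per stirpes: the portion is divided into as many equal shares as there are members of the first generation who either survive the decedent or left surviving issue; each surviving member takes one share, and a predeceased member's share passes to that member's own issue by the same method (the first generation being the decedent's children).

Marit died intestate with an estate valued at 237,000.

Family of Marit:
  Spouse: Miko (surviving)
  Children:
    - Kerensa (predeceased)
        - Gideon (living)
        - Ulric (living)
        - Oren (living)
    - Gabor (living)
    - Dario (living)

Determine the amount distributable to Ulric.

Ulric receives 9,000.

Miko first takes 75,000, leaving a balance of 162,000. Miko then takes one-half of the balance (81,000), for a total of 156,000. The remaining 81,000 passes to the descendants.
The descendants' portion (81,000) is divided into 3 shares of 27,000: Gabor and Dario each take 27,000; Kerensa's 27,000 share passes to Kerensa's issue.
Kerensa's share (27,000) is divided into 3 shares of 9,000: Gideon, Ulric, and Oren each take 9,000.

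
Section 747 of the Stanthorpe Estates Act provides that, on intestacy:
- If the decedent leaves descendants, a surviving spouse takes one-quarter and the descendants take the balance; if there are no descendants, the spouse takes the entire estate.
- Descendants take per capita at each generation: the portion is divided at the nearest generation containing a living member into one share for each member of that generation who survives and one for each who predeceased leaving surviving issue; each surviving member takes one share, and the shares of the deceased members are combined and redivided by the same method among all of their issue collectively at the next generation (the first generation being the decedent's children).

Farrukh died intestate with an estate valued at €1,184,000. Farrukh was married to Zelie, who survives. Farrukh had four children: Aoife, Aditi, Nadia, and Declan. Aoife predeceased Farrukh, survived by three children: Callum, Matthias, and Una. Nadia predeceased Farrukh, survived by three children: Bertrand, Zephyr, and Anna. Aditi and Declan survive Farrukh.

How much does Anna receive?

Zelie takes one-quarter of €1,184,000 = €296,000. The remaining €888,000 passes to the descendants.
The descendants' portion (€888,000) is divided at the children's generation into 4 shares of €222,000. Aditi and Declan each take €222,000. The 2 shares of the deceased (Aoife and Nadia) are combined into a pool of €444,000.
That pool (€444,000) is divided at the grandchildren's generation equally among Callum, Matthias, Una, Bertrand, Zephyr, and Anna: €74,000 each.

Anna receives €74,000.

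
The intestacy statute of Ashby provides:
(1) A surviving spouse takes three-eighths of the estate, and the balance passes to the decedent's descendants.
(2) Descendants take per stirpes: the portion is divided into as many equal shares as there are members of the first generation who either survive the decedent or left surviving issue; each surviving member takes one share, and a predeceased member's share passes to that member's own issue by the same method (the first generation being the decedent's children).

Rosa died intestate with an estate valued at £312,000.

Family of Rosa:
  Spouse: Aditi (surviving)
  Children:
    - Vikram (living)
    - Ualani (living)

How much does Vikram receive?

Aditi takes three-eighths of £312,000 = £117,000. The remaining £195,000 passes to the descendants.
The descendants' portion (£195,000) is divided into 2 shares of £97,500: Vikram and Ualani each take £97,500.

Vikram receives £97,500.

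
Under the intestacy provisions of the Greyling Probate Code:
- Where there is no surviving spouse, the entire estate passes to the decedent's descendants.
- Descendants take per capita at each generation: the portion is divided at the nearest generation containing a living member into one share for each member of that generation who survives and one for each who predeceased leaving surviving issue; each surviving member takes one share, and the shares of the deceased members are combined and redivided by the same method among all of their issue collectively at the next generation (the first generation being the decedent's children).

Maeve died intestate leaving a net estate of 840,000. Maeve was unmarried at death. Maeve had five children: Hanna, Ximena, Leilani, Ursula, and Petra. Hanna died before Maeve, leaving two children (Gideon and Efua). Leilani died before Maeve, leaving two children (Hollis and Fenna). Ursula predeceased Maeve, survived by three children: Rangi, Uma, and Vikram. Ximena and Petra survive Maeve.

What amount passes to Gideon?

Gideon receives 72,000.

The entire 840,000 passes to the descendants.
That amount (840,000) is divided at the children's generation into 5 shares of 168,000. Ximena and Petra each take 168,000. The 3 shares of the deceased (Hanna, Leilani, and Ursula) are combined into a pool of 504,000.
That pool (504,000) is divided at the grandchildren's generation equally among Gideon, Efua, Hollis, Fenna, Rangi, Uma, and Vikram: 72,000 each.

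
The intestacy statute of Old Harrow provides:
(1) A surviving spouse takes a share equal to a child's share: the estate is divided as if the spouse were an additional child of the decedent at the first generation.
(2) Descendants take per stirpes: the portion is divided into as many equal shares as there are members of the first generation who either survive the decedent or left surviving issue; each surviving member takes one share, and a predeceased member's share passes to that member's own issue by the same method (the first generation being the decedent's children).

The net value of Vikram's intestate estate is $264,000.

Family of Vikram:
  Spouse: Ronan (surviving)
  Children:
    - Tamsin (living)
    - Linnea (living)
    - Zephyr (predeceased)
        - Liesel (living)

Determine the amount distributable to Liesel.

The spouse counts as an additional share at the children's level, so there are 4 primary shares of $66,000. Ronan takes one such share ($66,000).
The children's combined portion ($198,000) is divided into 3 shares of $66,000: Tamsin and Linnea each take $66,000; Zephyr's $66,000 share passes to Zephyr's issue.
Zephyr's share ($66,000) passes entirely to Liesel.

Liesel receives $66,000.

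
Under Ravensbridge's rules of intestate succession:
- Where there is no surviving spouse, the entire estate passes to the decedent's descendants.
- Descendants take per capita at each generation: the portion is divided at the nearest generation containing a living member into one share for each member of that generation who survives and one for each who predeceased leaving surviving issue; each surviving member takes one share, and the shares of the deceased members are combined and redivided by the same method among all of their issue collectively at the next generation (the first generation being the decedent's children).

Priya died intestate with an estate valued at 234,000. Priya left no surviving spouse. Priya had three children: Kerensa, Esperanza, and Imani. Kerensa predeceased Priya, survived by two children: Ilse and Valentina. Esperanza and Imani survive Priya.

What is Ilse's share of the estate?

The entire 234,000 passes to the descendants.
That amount (234,000) is divided at the children's generation into 3 shares of 78,000. Esperanza and Imani each take 78,000. The remaining share for the deceased Kerensa (78,000) is carried to the next generation.
That pool (78,000) is divided at the grandchildren's generation equally among Ilse and Valentina: 39,000 each.

Ilse receives 39,000.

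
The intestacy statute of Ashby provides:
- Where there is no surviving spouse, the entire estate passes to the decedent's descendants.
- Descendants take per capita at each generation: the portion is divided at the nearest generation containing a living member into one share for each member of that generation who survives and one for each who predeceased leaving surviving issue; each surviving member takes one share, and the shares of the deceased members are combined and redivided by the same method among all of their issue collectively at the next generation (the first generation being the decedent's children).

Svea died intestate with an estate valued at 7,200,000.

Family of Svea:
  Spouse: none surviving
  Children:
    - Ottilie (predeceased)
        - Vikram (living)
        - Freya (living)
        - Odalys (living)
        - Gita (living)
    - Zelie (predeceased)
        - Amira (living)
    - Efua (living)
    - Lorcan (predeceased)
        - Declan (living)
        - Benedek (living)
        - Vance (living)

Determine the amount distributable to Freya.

The entire 7,200,000 passes to the descendants.
That amount (7,200,000) is divided at the children's generation into 4 shares of 1,800,000. Efua takes 1,800,000. The 3 shares of the deceased (Ottilie, Zelie, and Lorcan) are combined into a pool of 5,400,000.
That pool (5,400,000) is divided at the grandchildren's generation equally among Vikram, Freya, Odalys, Gita, Amira, Declan, Benedek, and Vance: 675,000 each.

Freya receives 675,000.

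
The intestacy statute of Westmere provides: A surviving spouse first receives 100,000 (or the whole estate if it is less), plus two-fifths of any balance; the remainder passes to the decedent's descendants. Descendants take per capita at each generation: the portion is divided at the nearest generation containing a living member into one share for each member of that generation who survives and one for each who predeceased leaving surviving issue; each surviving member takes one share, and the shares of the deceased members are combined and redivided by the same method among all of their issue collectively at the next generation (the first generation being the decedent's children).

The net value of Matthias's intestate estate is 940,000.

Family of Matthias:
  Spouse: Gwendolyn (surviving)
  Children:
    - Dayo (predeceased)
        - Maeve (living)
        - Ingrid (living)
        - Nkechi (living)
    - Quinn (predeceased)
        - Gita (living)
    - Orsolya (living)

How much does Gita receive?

Gita receives 84,000.

Gwendolyn first takes 100,000, leaving a balance of 840,000. Gwendolyn then takes two-fifths of the balance (336,000), for a total of 436,000. The remaining 504,000 passes to the descendants.
The descendants' portion (504,000) is divided at the children's generation into 3 shares of 168,000. Orsolya takes 168,000. The 2 shares of the deceased (Dayo and Quinn) are combined into a pool of 336,000.
That pool (336,000) is divided at the grandchildren's generation equally among Maeve, Ingrid, Nkechi, and Gita: 84,000 each.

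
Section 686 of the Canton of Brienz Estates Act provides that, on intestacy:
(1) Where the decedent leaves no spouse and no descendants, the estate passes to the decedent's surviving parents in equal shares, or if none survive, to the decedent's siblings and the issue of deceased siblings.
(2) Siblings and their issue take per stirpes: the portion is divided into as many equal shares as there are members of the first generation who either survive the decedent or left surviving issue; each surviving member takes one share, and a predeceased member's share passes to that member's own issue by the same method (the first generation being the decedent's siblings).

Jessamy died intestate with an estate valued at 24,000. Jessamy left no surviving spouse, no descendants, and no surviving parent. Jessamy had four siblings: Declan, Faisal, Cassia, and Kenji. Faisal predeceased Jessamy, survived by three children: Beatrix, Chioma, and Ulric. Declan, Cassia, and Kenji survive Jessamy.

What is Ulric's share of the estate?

Ulric receives 2,000.

The entire 24,000 passes to the siblings and their issue.
That amount (24,000) is divided into 4 shares of 6,000: Declan, Cassia, and Kenji each take 6,000; Faisal's 6,000 share passes to Faisal's issue.
Faisal's share (6,000) is divided into 3 shares of 2,000: Beatrix, Chioma, and Ulric each take 2,000.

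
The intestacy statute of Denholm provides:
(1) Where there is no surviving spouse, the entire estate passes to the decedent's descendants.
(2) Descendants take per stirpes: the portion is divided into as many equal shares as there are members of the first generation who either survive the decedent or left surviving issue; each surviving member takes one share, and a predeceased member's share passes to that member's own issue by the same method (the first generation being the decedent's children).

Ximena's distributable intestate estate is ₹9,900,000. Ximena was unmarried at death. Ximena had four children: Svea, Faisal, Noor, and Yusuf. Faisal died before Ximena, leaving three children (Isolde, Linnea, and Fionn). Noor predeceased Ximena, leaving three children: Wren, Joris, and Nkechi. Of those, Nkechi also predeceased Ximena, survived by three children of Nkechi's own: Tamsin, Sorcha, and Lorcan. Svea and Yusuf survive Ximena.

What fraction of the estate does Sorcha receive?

The entire ₹9,900,000 passes to the descendants.
That amount (₹9,900,000) is divided into 4 shares of ₹2,475,000: Svea and Yusuf each take ₹2,475,000; Faisal's ₹2,475,000 share passes to Faisal's issue; Noor's ₹2,475,000 share passes to Noor's issue.
Faisal's share (₹2,475,000) is divided into 3 shares of ₹825,000: Isolde, Linnea, and Fionn each take ₹825,000.
Noor's share (₹2,475,000) is divided into 3 shares of ₹825,000: Wren and Joris each take ₹825,000; Nkechi's ₹825,000 share passes to Nkechi's issue.
Nkechi's share (₹825,000) is divided into 3 shares of ₹275,000: Tamsin, Sorcha, and Lorcan each take ₹275,000.

Sorcha receives 1/36 of the estate.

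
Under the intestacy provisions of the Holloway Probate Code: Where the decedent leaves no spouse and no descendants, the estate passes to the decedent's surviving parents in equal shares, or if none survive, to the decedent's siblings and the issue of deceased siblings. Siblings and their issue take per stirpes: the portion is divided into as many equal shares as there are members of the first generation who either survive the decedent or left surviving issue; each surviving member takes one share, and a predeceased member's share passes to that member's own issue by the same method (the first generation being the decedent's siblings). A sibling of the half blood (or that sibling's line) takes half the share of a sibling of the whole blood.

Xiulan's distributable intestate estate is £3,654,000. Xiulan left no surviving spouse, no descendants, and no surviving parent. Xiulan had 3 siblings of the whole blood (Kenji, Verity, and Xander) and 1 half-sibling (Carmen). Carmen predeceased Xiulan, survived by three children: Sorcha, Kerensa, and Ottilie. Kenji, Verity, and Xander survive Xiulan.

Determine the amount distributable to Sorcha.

The entire £3,654,000 passes to the siblings and their issue.
Counting each half-blood sibling's line as half a unit, there are 7/2 units in £3,654,000, so one unit is £1,044,000. Whole-blood lines (Kenji, Verity, and Xander) take £1,044,000 each; half-blood lines (Carmen) take £522,000 each.
Carmen's share (£522,000) is divided into 3 shares of £174,000: Sorcha, Kerensa, and Ottilie each take £174,000.

Sorcha receives £174,000.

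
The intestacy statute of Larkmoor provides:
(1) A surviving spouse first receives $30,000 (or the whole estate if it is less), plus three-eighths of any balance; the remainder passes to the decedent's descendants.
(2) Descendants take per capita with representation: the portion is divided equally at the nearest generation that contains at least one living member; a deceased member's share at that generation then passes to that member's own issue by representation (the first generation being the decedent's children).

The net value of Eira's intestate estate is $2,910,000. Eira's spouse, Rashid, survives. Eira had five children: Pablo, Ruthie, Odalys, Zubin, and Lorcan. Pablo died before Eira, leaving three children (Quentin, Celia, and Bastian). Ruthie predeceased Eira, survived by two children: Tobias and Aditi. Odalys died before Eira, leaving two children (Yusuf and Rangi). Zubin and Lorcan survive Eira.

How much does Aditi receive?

Rashid first takes $30,000, leaving a balance of $2,880,000. Rashid then takes three-eighths of the balance ($1,080,000), for a total of $1,110,000. The remaining $1,800,000 passes to the descendants.
The descendants' portion ($1,800,000) is divided into 5 shares of $360,000: Zubin and Lorcan each take $360,000; Pablo's $360,000 share passes to Pablo's issue; Ruthie's $360,000 share passes to Ruthie's issue; Odalys's $360,000 share passes to Odalys's issue.
Pablo's share ($360,000) is divided into 3 shares of $120,000: Quentin, Celia, and Bastian each take $120,000.
Ruthie's share ($360,000) is divided into 2 shares of $180,000: Tobias and Aditi each take $180,000.
Odalys's share ($360,000) is divided into 2 shares of $180,000: Yusuf and Rangi each take $180,000.

Aditi receives $180,000.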